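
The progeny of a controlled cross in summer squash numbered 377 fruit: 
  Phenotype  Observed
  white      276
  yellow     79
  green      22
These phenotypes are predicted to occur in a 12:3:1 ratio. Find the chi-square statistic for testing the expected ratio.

Under the 12:3:1 hypothesis (Σ ratio = 16, N = 377):
  white: 377 × 12/16 = 282.75
  yellow: 377 × 3/16 = 70.6875
  green: 377 × 1/16 = 23.5625
χ² = Σ (O − E)² / E
  white: (276 − 282.75)² / 282.75 = 0.1611
  yellow: (79 − 70.6875)² / 70.6875 = 0.9775
  green: (22 − 23.5625)² / 23.5625 = 0.1036
χ² = 0.1611 + 0.9775 + 0.1036 = 1.2422 ≈ 1.242

1.242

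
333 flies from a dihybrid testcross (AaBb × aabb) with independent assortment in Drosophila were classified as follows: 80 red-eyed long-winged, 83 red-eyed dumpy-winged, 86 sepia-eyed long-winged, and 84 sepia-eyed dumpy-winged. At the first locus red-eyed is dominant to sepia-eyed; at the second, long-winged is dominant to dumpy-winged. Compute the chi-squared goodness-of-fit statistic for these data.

0.225

A dihybrid testcross with independent assortment gives a 1:1:1:1 ratio.
Expected counts for N = 333 under a 1:1:1:1 ratio (total parts = 4):
  red-eyed long-winged: 333 × 1/4 = 83.25
  red-eyed dumpy-winged: 333 × 1/4 = 83.25
  sepia-eyed long-winged: 333 × 1/4 = 83.25
  sepia-eyed dumpy-winged: 333 × 1/4 = 83.25
χ² = Σ (O − E)² / E
  red-eyed long-winged: (80 − 83.25)² / 83.25 = 0.1269
  red-eyed dumpy-winged: (83 − 83.25)² / 83.25 = 0.0008
  sepia-eyed long-winged: (86 − 83.25)² / 83.25 = 0.0908
  sepia-eyed dumpy-winged: (84 − 83.25)² / 83.25 = 0.0068
χ² = 0.1269 + 0.0008 + 0.0908 + 0.0068 = 0.2253 ≈ 0.225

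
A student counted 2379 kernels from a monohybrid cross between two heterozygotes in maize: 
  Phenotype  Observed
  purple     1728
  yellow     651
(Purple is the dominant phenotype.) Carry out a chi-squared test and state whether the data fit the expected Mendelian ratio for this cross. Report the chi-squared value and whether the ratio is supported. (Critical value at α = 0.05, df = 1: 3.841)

For a monohybrid cross between heterozygotes with complete dominance, the expected phenotypic ratio is 3:1.
Total ratio parts = 4. Expected numbers out of 2379:
  purple: 2379 × 3/4 = 1784.25
  yellow: 2379 × 1/4 = 594.75
χ² = Σ (O − E)² / E
  purple: (1728 − 1784.25)² / 1784.25 = 1.7733
  yellow: (651 − 594.75)² / 594.75 = 5.3200
χ² = 1.7733 + 5.3200 = 7.0933 ≈ 7.093
Degrees of freedom = 2 − 1 = 1; critical value at α = 0.05 is 3.841.
Since 7.093 > 3.841, we reject the null hypothesis — the data do not fit the 3:1 ratio.

7.093; not consistent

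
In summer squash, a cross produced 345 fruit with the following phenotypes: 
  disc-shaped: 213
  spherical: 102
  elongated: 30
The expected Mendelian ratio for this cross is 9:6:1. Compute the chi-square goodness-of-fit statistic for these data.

Expected counts for N = 345 under a 9:6:1 ratio (total parts = 16):
  disc-shaped: 345 × 9/16 = 194.0625
  spherical: 345 × 6/16 = 129.375
  elongated: 345 × 1/16 = 21.5625
χ² = Σ (O − E)² / E
  disc-shaped: (213 − 194.0625)² / 194.0625 = 1.8480
  spherical: (102 − 129.375)² / 129.375 = 5.7924
  elongated: (30 − 21.5625)² / 21.5625 = 3.3016
χ² = 1.8480 + 5.7924 + 3.3016 = 10.942

10.942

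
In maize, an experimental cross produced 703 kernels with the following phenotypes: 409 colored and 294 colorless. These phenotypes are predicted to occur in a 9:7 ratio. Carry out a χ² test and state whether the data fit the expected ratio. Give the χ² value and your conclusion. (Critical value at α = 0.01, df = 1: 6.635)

The 9:7 ratio has 16 parts, so with N = 703 the expected counts are:
  colored: 703 × 9/16 = 395.4375
  colorless: 703 × 7/16 = 307.5625
χ² = Σ (O − E)² / E
  colored: (409 − 395.4375)² / 395.4375 = 0.4652
  colorless: (294 − 307.5625)² / 307.5625 = 0.5981
χ² = 0.4652 + 0.5981 = 1.0633 ≈ 1.063
Degrees of freedom = 2 − 1 = 1; critical value at α = 0.01 is 6.635.
Since 1.063 < 6.635, we fail to reject the null hypothesis — the data are consistent with the 9:7 ratio.

1.063; consistent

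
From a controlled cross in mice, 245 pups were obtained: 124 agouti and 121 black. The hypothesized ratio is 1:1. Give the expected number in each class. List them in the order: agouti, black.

Expected counts for N = 245 under a 1:1 ratio (total parts = 2):
  agouti: 245 × 1/2 = 122.5
  black: 245 × 1/2 = 122.5

122.5, 122.5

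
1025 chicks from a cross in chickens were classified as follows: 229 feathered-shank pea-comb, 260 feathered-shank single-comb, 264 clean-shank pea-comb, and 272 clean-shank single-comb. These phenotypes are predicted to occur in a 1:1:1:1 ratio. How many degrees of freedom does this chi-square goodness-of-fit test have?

3

A goodness-of-fit test with 4 phenotype classes has df = 4 − 1 = 3.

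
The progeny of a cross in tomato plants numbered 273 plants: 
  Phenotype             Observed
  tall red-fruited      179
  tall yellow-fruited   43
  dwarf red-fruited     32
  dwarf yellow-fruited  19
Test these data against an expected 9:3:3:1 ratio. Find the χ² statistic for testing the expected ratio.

12.936

Total ratio parts = 16. Expected numbers out of 273:
  tall red-fruited: 273 × 9/16 = 153.5625
  tall yellow-fruited: 273 × 3/16 = 51.1875
  dwarf red-fruited: 273 × 3/16 = 51.1875
  dwarf yellow-fruited: 273 × 1/16 = 17.0625
χ² = Σ (O − E)² / E
  tall red-fruited: (179 − 153.5625)² / 153.5625 = 4.2137
  tall yellow-fruited: (43 − 51.1875)² / 51.1875 = 1.3096
  dwarf red-fruited: (32 − 51.1875)² / 51.1875 = 7.1924
  dwarf yellow-fruited: (19 − 17.0625)² / 17.0625 = 0.2200
χ² = 4.2137 + 1.3096 + 7.1924 + 0.2200 = 12.9357 ≈ 12.936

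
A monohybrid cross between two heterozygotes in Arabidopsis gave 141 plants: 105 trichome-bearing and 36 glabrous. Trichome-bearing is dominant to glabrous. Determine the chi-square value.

For a monohybrid cross between heterozygotes with complete dominance, the expected phenotypic ratio is 3:1.
Total ratio parts = 4. Expected numbers out of 141:
  trichome-bearing: 141 × 3/4 = 105.75
  glabrous: 141 × 1/4 = 35.25
χ² = Σ (O − E)² / E
  trichome-bearing: (105 − 105.75)² / 105.75 = 0.0053
  glabrous: (36 − 35.25)² / 35.25 = 0.0160
χ² = 0.0053 + 0.0160 = 0.0213 ≈ 0.021

0.021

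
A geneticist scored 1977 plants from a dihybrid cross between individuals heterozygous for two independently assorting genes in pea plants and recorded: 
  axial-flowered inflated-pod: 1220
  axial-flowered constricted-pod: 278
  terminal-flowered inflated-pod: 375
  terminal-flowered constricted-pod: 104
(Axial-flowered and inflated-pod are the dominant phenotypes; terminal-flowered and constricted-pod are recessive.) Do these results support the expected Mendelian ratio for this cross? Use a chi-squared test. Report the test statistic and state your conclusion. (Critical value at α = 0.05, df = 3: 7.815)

A dihybrid F₂ with independent assortment and complete dominance at both loci gives a 9:3:3:1 phenotypic ratio.
Under the 9:3:3:1 hypothesis (Σ ratio = 16, N = 1977):
  axial-flowered inflated-pod: 1977 × 9/16 = 1112.0625
  axial-flowered constricted-pod: 1977 × 3/16 = 370.6875
  terminal-flowered inflated-pod: 1977 × 3/16 = 370.6875
  terminal-flowered constricted-pod: 1977 × 1/16 = 123.5625
χ² = Σ (O − E)² / E
  axial-flowered inflated-pod: (1220 − 1112.0625)² / 1112.0625 = 10.4765
  axial-flowered constricted-pod: (278 − 370.6875)² / 370.6875 = 23.1758
  terminal-flowered inflated-pod: (375 − 370.6875)² / 370.6875 = 0.0502
  terminal-flowered constricted-pod: (104 − 123.5625)² / 123.5625 = 3.0971
χ² = 10.4765 + 23.1758 + 0.0502 + 3.0971 = 36.7996 ≈ 36.800
Degrees of freedom = 4 − 1 = 3; critical value at α = 0.05 is 7.815.
Since 36.800 > 7.815, we reject the null hypothesis — the data do not fit the 9:3:3:1 ratio.

36.800; not consistent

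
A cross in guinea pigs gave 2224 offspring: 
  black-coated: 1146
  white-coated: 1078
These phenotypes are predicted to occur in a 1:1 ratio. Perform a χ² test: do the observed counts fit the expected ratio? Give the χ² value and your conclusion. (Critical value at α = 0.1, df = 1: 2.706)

2.079; consistent

Total ratio parts = 2. Expected numbers out of 2224:
  black-coated: 2224 × 1/2 = 1112
  white-coated: 2224 × 1/2 = 1112
χ² = Σ (O − E)² / E
  black-coated: (1146 − 1112)² / 1112 = 1.0396
  white-coated: (1078 − 1112)² / 1112 = 1.0396
χ² = 1.0396 + 1.0396 = 2.0792 ≈ 2.079
Degrees of freedom = 2 − 1 = 1; critical value at α = 0.1 is 2.706.
Since 2.079 < 2.706, we fail to reject the null hypothesis — the data are consistent with the 1:1 ratio.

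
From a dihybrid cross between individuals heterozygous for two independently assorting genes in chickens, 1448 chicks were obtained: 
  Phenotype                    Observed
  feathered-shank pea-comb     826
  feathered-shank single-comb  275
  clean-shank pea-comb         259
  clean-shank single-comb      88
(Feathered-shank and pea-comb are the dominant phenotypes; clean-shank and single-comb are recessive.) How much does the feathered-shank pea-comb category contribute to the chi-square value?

A dihybrid F₂ with independent assortment and complete dominance at both loci gives a 9:3:3:1 phenotypic ratio.
Under the 9:3:3:1 hypothesis (Σ ratio = 16, N = 1448):
  feathered-shank pea-comb: 1448 × 9/16 = 814.5
  feathered-shank single-comb: 1448 × 3/16 = 271.5
  clean-shank pea-comb: 1448 × 3/16 = 271.5
  clean-shank single-comb: 1448 × 1/16 = 90.5
Contribution of feathered-shank pea-comb: (826 − 814.5)² / 814.5 = 0.1624

0.162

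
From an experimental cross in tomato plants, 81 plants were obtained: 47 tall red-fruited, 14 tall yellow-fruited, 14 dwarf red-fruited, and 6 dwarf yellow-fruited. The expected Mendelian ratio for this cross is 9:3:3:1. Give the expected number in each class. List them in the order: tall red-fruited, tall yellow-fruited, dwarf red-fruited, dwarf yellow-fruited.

45.5625, 15.1875, 15.1875, 5.0625

Under the 9:3:3:1 hypothesis (Σ ratio = 16, N = 81):
  tall red-fruited: 81 × 9/16 = 45.5625
  tall yellow-fruited: 81 × 3/16 = 15.1875
  dwarf red-fruited: 81 × 3/16 = 15.1875
  dwarf yellow-fruited: 81 × 1/16 = 5.0625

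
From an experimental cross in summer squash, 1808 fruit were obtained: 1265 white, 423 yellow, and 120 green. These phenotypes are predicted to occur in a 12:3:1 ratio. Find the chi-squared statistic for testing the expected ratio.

Under the 12:3:1 hypothesis (Σ ratio = 16, N = 1808):
  white: 1808 × 12/16 = 1356
  yellow: 1808 × 3/16 = 339
  green: 1808 × 1/16 = 113
χ² = Σ (O − E)² / E
  white: (1265 − 1356)² / 1356 = 6.1069
  yellow: (423 − 339)² / 339 = 20.8142
  green: (120 − 113)² / 113 = 0.4336
χ² = 6.1069 + 20.8142 + 0.4336 = 27.3547 ≈ 27.355

27.355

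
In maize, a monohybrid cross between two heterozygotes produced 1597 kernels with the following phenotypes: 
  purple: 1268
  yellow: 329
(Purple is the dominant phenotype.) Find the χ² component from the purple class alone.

4.120

For a monohybrid cross between heterozygotes with complete dominance, the expected phenotypic ratio is 3:1.
Under the 3:1 hypothesis (Σ ratio = 4, N = 1597):
  purple: 1597 × 3/4 = 1197.75
  yellow: 1597 × 1/4 = 399.25
Contribution of purple: (1268 − 1197.75)² / 1197.75 = 4.1203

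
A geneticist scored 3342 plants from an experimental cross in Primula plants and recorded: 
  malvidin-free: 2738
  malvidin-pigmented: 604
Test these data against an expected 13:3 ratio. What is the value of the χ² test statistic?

Expected counts for N = 3342 under a 13:3 ratio (total parts = 16):
  malvidin-free: 3342 × 13/16 = 2715.375
  malvidin-pigmented: 3342 × 3/16 = 626.625
χ² = Σ (O − E)² / E
  malvidin-free: (2738 − 2715.375)² / 2715.375 = 0.1885
  malvidin-pigmented: (604 − 626.625)² / 626.625 = 0.8169
χ² = 0.1885 + 0.8169 = 1.0054 ≈ 1.005

1.005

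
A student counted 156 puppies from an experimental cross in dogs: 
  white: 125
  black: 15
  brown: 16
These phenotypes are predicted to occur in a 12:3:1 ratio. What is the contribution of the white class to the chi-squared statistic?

The 12:3:1 ratio has 16 parts, so with N = 156 the expected counts are:
  white: 156 × 12/16 = 117
  black: 156 × 3/16 = 29.25
  brown: 156 × 1/16 = 9.75
Contribution of white: (125 − 117)² / 117 = 0.5470

0.547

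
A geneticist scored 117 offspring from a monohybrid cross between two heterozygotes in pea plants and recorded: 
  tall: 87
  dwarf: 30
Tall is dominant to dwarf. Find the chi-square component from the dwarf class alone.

For a monohybrid cross between heterozygotes with complete dominance, the expected phenotypic ratio is 3:1.
Under the 3:1 hypothesis (Σ ratio = 4, N = 117):
  tall: 117 × 3/4 = 87.75
  dwarf: 117 × 1/4 = 29.25
Contribution of dwarf: (30 − 29.25)² / 29.25 = 0.0192

0.019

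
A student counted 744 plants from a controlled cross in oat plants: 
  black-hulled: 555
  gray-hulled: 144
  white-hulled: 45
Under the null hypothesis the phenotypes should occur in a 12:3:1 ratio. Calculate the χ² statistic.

0.210

The 12:3:1 ratio has 16 parts, so with N = 744 the expected counts are:
  black-hulled: 744 × 12/16 = 558
  gray-hulled: 744 × 3/16 = 139.5
  white-hulled: 744 × 1/16 = 46.5
χ² = Σ (O − E)² / E
  black-hulled: (555 − 558)² / 558 = 0.0161
  gray-hulled: (144 − 139.5)² / 139.5 = 0.1452
  white-hulled: (45 − 46.5)² / 46.5 = 0.0484
χ² = 0.0161 + 0.1452 + 0.0484 = 0.2097 ≈ 0.210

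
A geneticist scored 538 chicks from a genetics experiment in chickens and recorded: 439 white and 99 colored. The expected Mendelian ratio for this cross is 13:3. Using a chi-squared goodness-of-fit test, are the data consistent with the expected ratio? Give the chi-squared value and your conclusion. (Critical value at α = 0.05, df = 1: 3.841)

0.043; consistent

The 13:3 ratio has 16 parts, so with N = 538 the expected counts are:
  white: 538 × 13/16 = 437.125
  colored: 538 × 3/16 = 100.875
χ² = Σ (O − E)² / E
  white: (439 − 437.125)² / 437.125 = 0.0080
  colored: (99 − 100.875)² / 100.875 = 0.0349
χ² = 0.0080 + 0.0349 = 0.0429 ≈ 0.043
Degrees of freedom = 2 − 1 = 1; critical value at α = 0.05 is 3.841.
Since 0.043 < 3.841, we fail to reject the null hypothesis — the data are consistent with the 13:3 ratio.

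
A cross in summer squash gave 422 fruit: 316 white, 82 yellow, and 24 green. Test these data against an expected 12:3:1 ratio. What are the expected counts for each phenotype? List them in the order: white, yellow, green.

Total ratio parts = 16. Expected numbers out of 422:
  white: 422 × 12/16 = 316.5
  yellow: 422 × 3/16 = 79.125
  green: 422 × 1/16 = 26.375

316.5, 79.125, 26.375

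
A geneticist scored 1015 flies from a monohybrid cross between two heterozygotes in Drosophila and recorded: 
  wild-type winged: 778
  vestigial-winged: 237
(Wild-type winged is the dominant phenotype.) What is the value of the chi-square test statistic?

For a monohybrid cross between heterozygotes with complete dominance, the expected phenotypic ratio is 3:1.
Total ratio parts = 4. Expected numbers out of 1015:
  wild-type winged: 1015 × 3/4 = 761.25
  vestigial-winged: 1015 × 1/4 = 253.75
χ² = Σ (O − E)² / E
  wild-type winged: (778 − 761.25)² / 761.25 = 0.3686
  vestigial-winged: (237 − 253.75)² / 253.75 = 1.1057
χ² = 0.3686 + 1.1057 = 1.4743 ≈ 1.474

1.474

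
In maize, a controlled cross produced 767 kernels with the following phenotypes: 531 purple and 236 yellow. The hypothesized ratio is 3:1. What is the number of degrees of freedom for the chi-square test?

1

A goodness-of-fit test with 2 phenotype classes has df = 2 − 1 = 1.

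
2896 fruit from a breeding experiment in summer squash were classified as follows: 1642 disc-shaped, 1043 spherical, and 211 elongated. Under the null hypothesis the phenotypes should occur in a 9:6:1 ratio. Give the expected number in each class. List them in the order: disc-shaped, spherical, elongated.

The 9:6:1 ratio has 16 parts, so with N = 2896 the expected counts are:
  disc-shaped: 2896 × 9/16 = 1629
  spherical: 2896 × 6/16 = 1086
  elongated: 2896 × 1/16 = 181

1629, 1086, 181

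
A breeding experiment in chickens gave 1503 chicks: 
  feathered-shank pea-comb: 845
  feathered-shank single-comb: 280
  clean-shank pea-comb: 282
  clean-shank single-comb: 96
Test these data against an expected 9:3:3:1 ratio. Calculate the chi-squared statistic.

Under the 9:3:3:1 hypothesis (Σ ratio = 16, N = 1503):
  feathered-shank pea-comb: 1503 × 9/16 = 845.4375
  feathered-shank single-comb: 1503 × 3/16 = 281.8125
  clean-shank pea-comb: 1503 × 3/16 = 281.8125
  clean-shank single-comb: 1503 × 1/16 = 93.9375
χ² = Σ (O − E)² / E
  feathered-shank pea-comb: (845 − 845.4375)² / 845.4375 = 0.0002
  feathered-shank single-comb: (280 − 281.8125)² / 281.8125 = 0.0117
  clean-shank pea-comb: (282 − 281.8125)² / 281.8125 = 0.0001
  clean-shank single-comb: (96 − 93.9375)² / 93.9375 = 0.0453
χ² = 0.0002 + 0.0117 + 0.0001 + 0.0453 = 0.0573 ≈ 0.057

0.057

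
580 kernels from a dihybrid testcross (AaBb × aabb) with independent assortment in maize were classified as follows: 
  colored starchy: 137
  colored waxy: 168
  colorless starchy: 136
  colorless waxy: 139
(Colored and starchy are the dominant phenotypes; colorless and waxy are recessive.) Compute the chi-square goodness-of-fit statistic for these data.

4.897

A dihybrid testcross with independent assortment gives a 1:1:1:1 ratio.
Expected counts for N = 580 under a 1:1:1:1 ratio (total parts = 4):
  colored starchy: 580 × 1/4 = 145
  colored waxy: 580 × 1/4 = 145
  colorless starchy: 580 × 1/4 = 145
  colorless waxy: 580 × 1/4 = 145
χ² = Σ (O − E)² / E
  colored starchy: (137 − 145)² / 145 = 0.4414
  colored waxy: (168 − 145)² / 145 = 3.6483
  colorless starchy: (136 − 145)² / 145 = 0.5586
  colorless waxy: (139 − 145)² / 145 = 0.2483
χ² = 0.4414 + 3.6483 + 0.5586 + 0.2483 = 4.8966 ≈ 4.897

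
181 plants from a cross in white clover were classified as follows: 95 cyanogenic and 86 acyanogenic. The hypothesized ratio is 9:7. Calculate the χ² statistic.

Total ratio parts = 16. Expected numbers out of 181:
  cyanogenic: 181 × 9/16 = 101.8125
  acyanogenic: 181 × 7/16 = 79.1875
χ² = Σ (O − E)² / E
  cyanogenic: (95 − 101.8125)² / 101.8125 = 0.4558
  acyanogenic: (86 − 79.1875)² / 79.1875 = 0.5861
χ² = 0.4558 + 0.5861 = 1.0419 ≈ 1.042

1.042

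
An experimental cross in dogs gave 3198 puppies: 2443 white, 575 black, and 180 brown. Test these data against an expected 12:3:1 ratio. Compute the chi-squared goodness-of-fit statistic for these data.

3.813

Total ratio parts = 16. Expected numbers out of 3198:
  white: 3198 × 12/16 = 2398.5
  black: 3198 × 3/16 = 599.625
  brown: 3198 × 1/16 = 199.875
χ² = Σ (O − E)² / E
  white: (2443 − 2398.5)² / 2398.5 = 0.8256
  black: (575 − 599.625)² / 599.625 = 1.0113
  brown: (180 − 199.875)² / 199.875 = 1.9763
χ² = 0.8256 + 1.0113 + 1.9763 = 3.8132 ≈ 3.813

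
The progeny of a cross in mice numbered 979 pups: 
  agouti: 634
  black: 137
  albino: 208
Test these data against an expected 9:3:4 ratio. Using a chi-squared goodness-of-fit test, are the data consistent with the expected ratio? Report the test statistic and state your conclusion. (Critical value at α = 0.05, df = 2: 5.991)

29.933; not consistent

The 9:3:4 ratio has 16 parts, so with N = 979 the expected counts are:
  agouti: 979 × 9/16 = 550.6875
  black: 979 × 3/16 = 183.5625
  albino: 979 × 4/16 = 244.75
χ² = Σ (O − E)² / E
  agouti: (634 − 550.6875)² / 550.6875 = 12.6042
  black: (137 − 183.5625)² / 183.5625 = 11.8111
  albino: (208 − 244.75)² / 244.75 = 5.5181
χ² = 12.6042 + 11.8111 + 5.5181 = 29.9334 ≈ 29.933
Degrees of freedom = 3 − 1 = 2; critical value at α = 0.05 is 5.991.
Since 29.933 > 5.991, we reject the null hypothesis — the data do not fit the 9:3:4 ratio.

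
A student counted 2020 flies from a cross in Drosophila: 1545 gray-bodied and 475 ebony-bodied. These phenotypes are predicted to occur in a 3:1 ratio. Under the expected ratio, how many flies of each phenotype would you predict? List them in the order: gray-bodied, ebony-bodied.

Under the 3:1 hypothesis (Σ ratio = 4, N = 2020):
  gray-bodied: 2020 × 3/4 = 1515
  ebony-bodied: 2020 × 1/4 = 505

1515, 505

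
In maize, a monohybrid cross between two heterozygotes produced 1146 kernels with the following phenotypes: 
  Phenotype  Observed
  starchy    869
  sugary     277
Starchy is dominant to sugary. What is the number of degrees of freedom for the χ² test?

For a monohybrid cross between heterozygotes with complete dominance, the expected phenotypic ratio is 3:1.
A goodness-of-fit test with 2 phenotype classes has df = 2 − 1 = 1.

1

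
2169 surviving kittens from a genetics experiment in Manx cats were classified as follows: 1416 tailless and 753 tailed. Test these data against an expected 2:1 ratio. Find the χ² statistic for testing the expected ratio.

Under the 2:1 hypothesis (Σ ratio = 3, N = 2169):
  tailless: 2169 × 2/3 = 1446
  tailed: 2169 × 1/3 = 723
χ² = Σ (O − E)² / E
  tailless: (1416 − 1446)² / 1446 = 0.6224
  tailed: (753 − 723)² / 723 = 1.2448
χ² = 0.6224 + 1.2448 = 1.8672 ≈ 1.867

1.867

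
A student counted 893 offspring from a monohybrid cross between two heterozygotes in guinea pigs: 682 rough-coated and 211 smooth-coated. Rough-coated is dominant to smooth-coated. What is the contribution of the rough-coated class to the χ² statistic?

For a monohybrid cross between heterozygotes with complete dominance, the expected phenotypic ratio is 3:1.
Total ratio parts = 4. Expected numbers out of 893:
  rough-coated: 893 × 3/4 = 669.75
  smooth-coated: 893 × 1/4 = 223.25
Contribution of rough-coated: (682 − 669.75)² / 669.75 = 0.2241

0.224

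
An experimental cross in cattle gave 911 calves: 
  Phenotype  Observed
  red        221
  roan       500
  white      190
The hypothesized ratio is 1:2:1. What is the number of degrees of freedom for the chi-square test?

2

A goodness-of-fit test with 3 phenotype classes has df = 3 − 1 = 2.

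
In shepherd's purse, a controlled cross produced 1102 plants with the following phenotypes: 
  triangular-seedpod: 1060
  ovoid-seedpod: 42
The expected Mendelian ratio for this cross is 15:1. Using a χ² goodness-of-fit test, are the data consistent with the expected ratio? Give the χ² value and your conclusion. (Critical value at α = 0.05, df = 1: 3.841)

Total ratio parts = 16. Expected numbers out of 1102:
  triangular-seedpod: 1102 × 15/16 = 1033.125
  ovoid-seedpod: 1102 × 1/16 = 68.875
χ² = Σ (O − E)² / E
  triangular-seedpod: (1060 − 1033.125)² / 1033.125 = 0.6991
  ovoid-seedpod: (42 − 68.875)² / 68.875 = 10.4866
χ² = 0.6991 + 10.4866 = 11.1857 ≈ 11.186
Degrees of freedom = 2 − 1 = 1; critical value at α = 0.05 is 3.841.
Since 11.186 > 3.841, we reject the null hypothesis — the data do not fit the 15:1 ratio.

11.186; not consistent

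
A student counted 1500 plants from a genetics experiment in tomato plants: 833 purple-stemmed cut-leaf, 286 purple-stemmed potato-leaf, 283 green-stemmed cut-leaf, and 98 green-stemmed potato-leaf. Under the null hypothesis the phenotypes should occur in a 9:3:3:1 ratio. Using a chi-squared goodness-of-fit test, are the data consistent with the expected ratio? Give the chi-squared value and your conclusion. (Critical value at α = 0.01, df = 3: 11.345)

0.421; consistent

Under the 9:3:3:1 hypothesis (Σ ratio = 16, N = 1500):
  purple-stemmed cut-leaf: 1500 × 9/16 = 843.75
  purple-stemmed potato-leaf: 1500 × 3/16 = 281.25
  green-stemmed cut-leaf: 1500 × 3/16 = 281.25
  green-stemmed potato-leaf: 1500 × 1/16 = 93.75
χ² = Σ (O − E)² / E
  purple-stemmed cut-leaf: (833 − 843.75)² / 843.75 = 0.1370
  purple-stemmed potato-leaf: (286 − 281.25)² / 281.25 = 0.0802
  green-stemmed cut-leaf: (283 − 281.25)² / 281.25 = 0.0109
  green-stemmed potato-leaf: (98 − 93.75)² / 93.75 = 0.1927
χ² = 0.1370 + 0.0802 + 0.0109 + 0.1927 = 0.4208 ≈ 0.421
Degrees of freedom = 4 − 1 = 3; critical value at α = 0.01 is 11.345.
Since 0.421 < 11.345, we fail to reject the null hypothesis — the data are consistent with the 9:3:3:1 ratio.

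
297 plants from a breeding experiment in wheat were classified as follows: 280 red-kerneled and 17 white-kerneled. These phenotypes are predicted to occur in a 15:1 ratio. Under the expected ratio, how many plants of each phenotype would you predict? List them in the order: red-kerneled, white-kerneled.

Under the 15:1 hypothesis (Σ ratio = 16, N = 297):
  red-kerneled: 297 × 15/16 = 278.4375
  white-kerneled: 297 × 1/16 = 18.5625

278.4375, 18.5625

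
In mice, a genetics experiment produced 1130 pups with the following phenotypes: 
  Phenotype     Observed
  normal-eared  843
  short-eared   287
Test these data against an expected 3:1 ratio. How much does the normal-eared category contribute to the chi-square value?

Under the 3:1 hypothesis (Σ ratio = 4, N = 1130):
  normal-eared: 1130 × 3/4 = 847.5
  short-eared: 1130 × 1/4 = 282.5
Contribution of normal-eared: (843 − 847.5)² / 847.5 = 0.0239

0.024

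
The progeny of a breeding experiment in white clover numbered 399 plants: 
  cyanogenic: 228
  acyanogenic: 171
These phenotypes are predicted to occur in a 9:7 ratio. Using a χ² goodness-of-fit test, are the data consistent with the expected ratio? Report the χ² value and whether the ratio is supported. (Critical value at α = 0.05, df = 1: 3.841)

The 9:7 ratio has 16 parts, so with N = 399 the expected counts are:
  cyanogenic: 399 × 9/16 = 224.4375
  acyanogenic: 399 × 7/16 = 174.5625
χ² = Σ (O − E)² / E
  cyanogenic: (228 − 224.4375)² / 224.4375 = 0.0565
  acyanogenic: (171 − 174.5625)² / 174.5625 = 0.0727
χ² = 0.0565 + 0.0727 = 0.1292 ≈ 0.129
Degrees of freedom = 2 − 1 = 1; critical value at α = 0.05 is 3.841.
Since 0.129 < 3.841, we fail to reject the null hypothesis — the data are consistent with the 9:7 ratio.

0.129; consistent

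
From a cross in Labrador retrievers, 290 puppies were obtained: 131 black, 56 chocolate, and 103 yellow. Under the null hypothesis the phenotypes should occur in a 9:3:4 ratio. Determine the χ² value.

The 9:3:4 ratio has 16 parts, so with N = 290 the expected counts are:
  black: 290 × 9/16 = 163.125
  chocolate: 290 × 3/16 = 54.375
  yellow: 290 × 4/16 = 72.5
χ² = Σ (O − E)² / E
  black: (131 − 163.125)² / 163.125 = 6.3265
  chocolate: (56 − 54.375)² / 54.375 = 0.0486
  yellow: (103 − 72.5)² / 72.5 = 12.8310
χ² = 6.3265 + 0.0486 + 12.8310 = 19.2061 ≈ 19.206

19.206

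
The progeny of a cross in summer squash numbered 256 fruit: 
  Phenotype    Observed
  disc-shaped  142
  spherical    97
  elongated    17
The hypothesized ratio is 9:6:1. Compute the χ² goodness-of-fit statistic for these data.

0.101

Total ratio parts = 16. Expected numbers out of 256:
  disc-shaped: 256 × 9/16 = 144
  spherical: 256 × 6/16 = 96
  elongated: 256 × 1/16 = 16
χ² = Σ (O − E)² / E
  disc-shaped: (142 − 144)² / 144 = 0.0278
  spherical: (97 − 96)² / 96 = 0.0104
  elongated: (17 − 16)² / 16 = 0.0625
χ² = 0.0278 + 0.0104 + 0.0625 = 0.1007 ≈ 0.101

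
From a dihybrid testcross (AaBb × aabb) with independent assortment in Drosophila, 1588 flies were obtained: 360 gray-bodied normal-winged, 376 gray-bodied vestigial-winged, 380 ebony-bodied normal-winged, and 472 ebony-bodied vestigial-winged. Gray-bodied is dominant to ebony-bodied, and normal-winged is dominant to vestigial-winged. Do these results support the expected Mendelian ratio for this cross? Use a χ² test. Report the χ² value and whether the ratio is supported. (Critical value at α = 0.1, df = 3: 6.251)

A dihybrid testcross with independent assortment gives a 1:1:1:1 ratio.
Expected counts for N = 1588 under a 1:1:1:1 ratio (total parts = 4):
  gray-bodied normal-winged: 1588 × 1/4 = 397
  gray-bodied vestigial-winged: 1588 × 1/4 = 397
  ebony-bodied normal-winged: 1588 × 1/4 = 397
  ebony-bodied vestigial-winged: 1588 × 1/4 = 397
χ² = Σ (O − E)² / E
  gray-bodied normal-winged: (360 − 397)² / 397 = 3.4484
  gray-bodied vestigial-winged: (376 − 397)² / 397 = 1.1108
  ebony-bodied normal-winged: (380 − 397)² / 397 = 0.7280
  ebony-bodied vestigial-winged: (472 − 397)² / 397 = 14.1688
χ² = 3.4484 + 1.1108 + 0.7280 + 14.1688 = 19.456
Degrees of freedom = 4 − 1 = 3; critical value at α = 0.1 is 6.251.
Since 19.456 > 6.251, we reject the null hypothesis — the data do not fit the 1:1:1:1 ratio.

19.456; not consistent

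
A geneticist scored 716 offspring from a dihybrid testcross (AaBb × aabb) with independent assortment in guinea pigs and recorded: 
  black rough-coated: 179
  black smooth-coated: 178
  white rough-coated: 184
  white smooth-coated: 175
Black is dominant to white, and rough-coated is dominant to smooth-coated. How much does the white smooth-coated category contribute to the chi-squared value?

0.089

A dihybrid testcross with independent assortment gives a 1:1:1:1 ratio.
Under the 1:1:1:1 hypothesis (Σ ratio = 4, N = 716):
  black rough-coated: 716 × 1/4 = 179
  black smooth-coated: 716 × 1/4 = 179
  white rough-coated: 716 × 1/4 = 179
  white smooth-coated: 716 × 1/4 = 179
Contribution of white smooth-coated: (175 − 179)² / 179 = 0.0894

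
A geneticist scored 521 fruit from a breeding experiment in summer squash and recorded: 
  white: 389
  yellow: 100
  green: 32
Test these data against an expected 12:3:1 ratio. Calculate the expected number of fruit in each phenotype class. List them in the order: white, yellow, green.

The 12:3:1 ratio has 16 parts, so with N = 521 the expected counts are:
  white: 521 × 12/16 = 390.75
  yellow: 521 × 3/16 = 97.6875
  green: 521 × 1/16 = 32.5625

390.75, 97.6875, 32.5625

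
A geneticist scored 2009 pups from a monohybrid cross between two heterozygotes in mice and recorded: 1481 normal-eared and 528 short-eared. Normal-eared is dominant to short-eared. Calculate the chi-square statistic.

For a monohybrid cross between heterozygotes with complete dominance, the expected phenotypic ratio is 3:1.
Total ratio parts = 4. Expected numbers out of 2009:
  normal-eared: 2009 × 3/4 = 1506.75
  short-eared: 2009 × 1/4 = 502.25
χ² = Σ (O − E)² / E
  normal-eared: (1481 − 1506.75)² / 1506.75 = 0.4401
  short-eared: (528 − 502.25)² / 502.25 = 1.3202
χ² = 0.4401 + 1.3202 = 1.7603 ≈ 1.760

1.760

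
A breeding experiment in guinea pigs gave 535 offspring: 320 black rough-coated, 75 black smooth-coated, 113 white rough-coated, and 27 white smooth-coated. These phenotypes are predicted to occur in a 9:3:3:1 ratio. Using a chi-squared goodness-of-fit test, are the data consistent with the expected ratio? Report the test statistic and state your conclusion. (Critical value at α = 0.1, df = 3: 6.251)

10.439; not consistent

The 9:3:3:1 ratio has 16 parts, so with N = 535 the expected counts are:
  black rough-coated: 535 × 9/16 = 300.9375
  black smooth-coated: 535 × 3/16 = 100.3125
  white rough-coated: 535 × 3/16 = 100.3125
  white smooth-coated: 535 × 1/16 = 33.4375
χ² = Σ (O − E)² / E
  black rough-coated: (320 − 300.9375)² / 300.9375 = 1.2075
  black smooth-coated: (75 − 100.3125)² / 100.3125 = 6.3873
  white rough-coated: (113 − 100.3125)² / 100.3125 = 1.6047
  white smooth-coated: (27 − 33.4375)² / 33.4375 = 1.2394
χ² = 1.2075 + 6.3873 + 1.6047 + 1.2394 = 10.4389 ≈ 10.439
Degrees of freedom = 4 − 1 = 3; critical value at α = 0.1 is 6.251.
Since 10.439 > 6.251, we reject the null hypothesis — the data do not fit the 9:3:3:1 ratio.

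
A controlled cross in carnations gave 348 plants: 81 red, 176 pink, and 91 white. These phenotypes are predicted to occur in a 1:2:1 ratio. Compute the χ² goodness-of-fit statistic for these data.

0.621

Total ratio parts = 4. Expected numbers out of 348:
  red: 348 × 1/4 = 87
  pink: 348 × 2/4 = 174
  white: 348 × 1/4 = 87
χ² = Σ (O − E)² / E
  red: (81 − 87)² / 87 = 0.4138
  pink: (176 − 174)² / 174 = 0.0230
  white: (91 − 87)² / 87 = 0.1839
χ² = 0.4138 + 0.0230 + 0.1839 = 0.6207 ≈ 0.621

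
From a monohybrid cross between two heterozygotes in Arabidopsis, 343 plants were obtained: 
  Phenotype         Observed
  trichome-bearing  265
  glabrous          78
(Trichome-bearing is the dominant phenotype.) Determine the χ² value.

For a monohybrid cross between heterozygotes with complete dominance, the expected phenotypic ratio is 3:1.
Total ratio parts = 4. Expected numbers out of 343:
  trichome-bearing: 343 × 3/4 = 257.25
  glabrous: 343 × 1/4 = 85.75
χ² = Σ (O − E)² / E
  trichome-bearing: (265 − 257.25)² / 257.25 = 0.2335
  glabrous: (78 − 85.75)² / 85.75 = 0.7004
χ² = 0.2335 + 0.7004 = 0.9339 ≈ 0.934

0.934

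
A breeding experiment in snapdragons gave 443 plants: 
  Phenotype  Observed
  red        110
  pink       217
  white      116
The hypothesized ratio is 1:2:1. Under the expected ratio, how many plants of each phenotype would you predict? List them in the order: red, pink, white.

Total ratio parts = 4. Expected numbers out of 443:
  red: 443 × 1/4 = 110.75
  pink: 443 × 2/4 = 221.5
  white: 443 × 1/4 = 110.75

110.75, 221.5, 110.75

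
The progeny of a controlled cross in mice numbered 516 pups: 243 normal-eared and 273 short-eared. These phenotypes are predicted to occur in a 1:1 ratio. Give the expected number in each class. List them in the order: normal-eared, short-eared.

The 1:1 ratio has 2 parts, so with N = 516 the expected counts are:
  normal-eared: 516 × 1/2 = 258
  short-eared: 516 × 1/2 = 258

258, 258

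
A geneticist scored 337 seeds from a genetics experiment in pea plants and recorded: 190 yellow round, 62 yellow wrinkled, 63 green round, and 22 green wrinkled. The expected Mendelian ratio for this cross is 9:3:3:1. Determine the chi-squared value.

0.066

Under the 9:3:3:1 hypothesis (Σ ratio = 16, N = 337):
  yellow round: 337 × 9/16 = 189.5625
  yellow wrinkled: 337 × 3/16 = 63.1875
  green round: 337 × 3/16 = 63.1875
  green wrinkled: 337 × 1/16 = 21.0625
χ² = Σ (O − E)² / E
  yellow round: (190 − 189.5625)² / 189.5625 = 0.0010
  yellow wrinkled: (62 − 63.1875)² / 63.1875 = 0.0223
  green round: (63 − 63.1875)² / 63.1875 = 0.0006
  green wrinkled: (22 − 21.0625)² / 21.0625 = 0.0417
χ² = 0.0010 + 0.0223 + 0.0006 + 0.0417 = 0.0656 ≈ 0.066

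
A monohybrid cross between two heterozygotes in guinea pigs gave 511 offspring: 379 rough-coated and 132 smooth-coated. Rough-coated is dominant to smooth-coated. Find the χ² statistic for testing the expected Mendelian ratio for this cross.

For a monohybrid cross between heterozygotes with complete dominance, the expected phenotypic ratio is 3:1.
Expected counts for N = 511 under a 3:1 ratio (total parts = 4):
  rough-coated: 511 × 3/4 = 383.25
  smooth-coated: 511 × 1/4 = 127.75
χ² = Σ (O − E)² / E
  rough-coated: (379 − 383.25)² / 383.25 = 0.0471
  smooth-coated: (132 − 127.75)² / 127.75 = 0.1414
χ² = 0.0471 + 0.1414 = 0.1885 ≈ 0.189

0.189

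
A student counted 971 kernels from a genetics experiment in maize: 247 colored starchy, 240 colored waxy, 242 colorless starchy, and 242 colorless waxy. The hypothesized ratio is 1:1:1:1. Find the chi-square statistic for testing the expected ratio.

0.110

Total ratio parts = 4. Expected numbers out of 971:
  colored starchy: 971 × 1/4 = 242.75
  colored waxy: 971 × 1/4 = 242.75
  colorless starchy: 971 × 1/4 = 242.75
  colorless waxy: 971 × 1/4 = 242.75
χ² = Σ (O − E)² / E
  colored starchy: (247 − 242.75)² / 242.75 = 0.0744
  colored waxy: (240 − 242.75)² / 242.75 = 0.0312
  colorless starchy: (242 − 242.75)² / 242.75 = 0.0023
  colorless waxy: (242 − 242.75)² / 242.75 = 0.0023
χ² = 0.0744 + 0.0312 + 0.0023 + 0.0023 = 0.1102 ≈ 0.110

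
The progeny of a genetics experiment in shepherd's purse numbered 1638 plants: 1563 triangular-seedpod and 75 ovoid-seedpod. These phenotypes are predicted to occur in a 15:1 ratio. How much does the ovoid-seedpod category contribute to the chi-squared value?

7.320

The 15:1 ratio has 16 parts, so with N = 1638 the expected counts are:
  triangular-seedpod: 1638 × 15/16 = 1535.625
  ovoid-seedpod: 1638 × 1/16 = 102.375
Contribution of ovoid-seedpod: (75 − 102.375)² / 102.375 = 7.3201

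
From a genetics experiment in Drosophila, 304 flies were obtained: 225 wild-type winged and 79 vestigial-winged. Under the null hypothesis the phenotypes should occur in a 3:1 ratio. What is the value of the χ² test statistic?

0.158

Under the 3:1 hypothesis (Σ ratio = 4, N = 304):
  wild-type winged: 304 × 3/4 = 228
  vestigial-winged: 304 × 1/4 = 76
χ² = Σ (O − E)² / E
  wild-type winged: (225 − 228)² / 228 = 0.0395
  vestigial-winged: (79 − 76)² / 76 = 0.1184
χ² = 0.0395 + 0.1184 = 0.1579 ≈ 0.158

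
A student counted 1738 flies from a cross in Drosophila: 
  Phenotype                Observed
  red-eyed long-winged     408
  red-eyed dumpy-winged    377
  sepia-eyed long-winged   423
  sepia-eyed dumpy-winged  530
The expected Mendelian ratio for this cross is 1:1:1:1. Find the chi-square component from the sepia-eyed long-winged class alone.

0.304

Under the 1:1:1:1 hypothesis (Σ ratio = 4, N = 1738):
  red-eyed long-winged: 1738 × 1/4 = 434.5
  red-eyed dumpy-winged: 1738 × 1/4 = 434.5
  sepia-eyed long-winged: 1738 × 1/4 = 434.5
  sepia-eyed dumpy-winged: 1738 × 1/4 = 434.5
Contribution of sepia-eyed long-winged: (423 − 434.5)² / 434.5 = 0.3044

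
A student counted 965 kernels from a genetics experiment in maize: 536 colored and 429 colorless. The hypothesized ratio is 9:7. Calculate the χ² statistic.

Total ratio parts = 16. Expected numbers out of 965:
  colored: 965 × 9/16 = 542.8125
  colorless: 965 × 7/16 = 422.1875
χ² = Σ (O − E)² / E
  colored: (536 − 542.8125)² / 542.8125 = 0.0855
  colorless: (429 − 422.1875)² / 422.1875 = 0.1099
χ² = 0.0855 + 0.1099 = 0.1954 ≈ 0.195

0.195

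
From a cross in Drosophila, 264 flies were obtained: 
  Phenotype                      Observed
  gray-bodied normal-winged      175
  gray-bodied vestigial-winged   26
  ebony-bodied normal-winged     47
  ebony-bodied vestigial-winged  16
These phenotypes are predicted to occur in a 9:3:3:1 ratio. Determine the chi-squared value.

16.027

Under the 9:3:3:1 hypothesis (Σ ratio = 16, N = 264):
  gray-bodied normal-winged: 264 × 9/16 = 148.5
  gray-bodied vestigial-winged: 264 × 3/16 = 49.5
  ebony-bodied normal-winged: 264 × 3/16 = 49.5
  ebony-bodied vestigial-winged: 264 × 1/16 = 16.5
χ² = Σ (O − E)² / E
  gray-bodied normal-winged: (175 − 148.5)² / 148.5 = 4.7290
  gray-bodied vestigial-winged: (26 − 49.5)² / 49.5 = 11.1566
  ebony-bodied normal-winged: (47 − 49.5)² / 49.5 = 0.1263
  ebony-bodied vestigial-winged: (16 − 16.5)² / 16.5 = 0.0152
χ² = 4.7290 + 11.1566 + 0.1263 + 0.0152 = 16.0271 ≈ 16.027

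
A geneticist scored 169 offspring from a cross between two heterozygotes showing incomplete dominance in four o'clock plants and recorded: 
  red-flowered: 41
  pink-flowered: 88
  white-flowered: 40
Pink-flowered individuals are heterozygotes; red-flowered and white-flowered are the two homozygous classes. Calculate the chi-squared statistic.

With incomplete dominance, a heterozygote × heterozygote cross gives a 1:2:1 phenotypic ratio.
Under the 1:2:1 hypothesis (Σ ratio = 4, N = 169):
  red-flowered: 169 × 1/4 = 42.25
  pink-flowered: 169 × 2/4 = 84.5
  white-flowered: 169 × 1/4 = 42.25
χ² = Σ (O − E)² / E
  red-flowered: (41 − 42.25)² / 42.25 = 0.0370
  pink-flowered: (88 − 84.5)² / 84.5 = 0.1450
  white-flowered: (40 − 42.25)² / 42.25 = 0.1198
χ² = 0.0370 + 0.1450 + 0.1198 = 0.3018 ≈ 0.302

0.302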